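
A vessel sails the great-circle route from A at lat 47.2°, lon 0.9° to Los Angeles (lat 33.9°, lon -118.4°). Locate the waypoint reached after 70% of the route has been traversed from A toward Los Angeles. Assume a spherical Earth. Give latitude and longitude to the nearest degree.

Write both endpoints as unit vectors p₁, p₂ with components (cos φ cos λ, cos φ sin λ, sin φ).
The central angle between the endpoints is δ = arccos(p₁·p₂) ≈ 1.437 rad (82.3°).
Interpolate at f = 0.70 with slerp weights a = sin((1−f)δ)/sin δ ≈ 0.422, b = sin(fδ)/sin δ ≈ 0.852.
p = a·p₁ + b·p₂ ≈ (-0.050, -0.618, 0.785); φ = arcsin(p_z) ≈ 51.70°, λ = atan2(p_y, p_x) ≈ -94.63°.

≈ lat 52°, lon -95°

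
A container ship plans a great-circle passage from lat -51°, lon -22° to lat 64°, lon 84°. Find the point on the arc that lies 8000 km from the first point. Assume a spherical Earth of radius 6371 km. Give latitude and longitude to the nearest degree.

Convert each endpoint to a unit vector on the sphere (x = cos φ cos λ, y = cos φ sin λ, z = sin φ).
The central angle between the endpoints is δ = arccos(p₁·p₂) ≈ 2.457 rad (140.8°). The total great-circle distance is δ·R ≈ 2.457 × 6371 ≈ 15652 km, so the target fraction is f = 8000/15652 ≈ 0.511.
Interpolate at f ≈ 0.511 with slerp weights a = sin((1−f)δ)/sin δ ≈ 1.474, b = sin(fδ)/sin δ ≈ 1.503.
p = a·p₁ + b·p₂ ≈ (0.929, 0.308, 0.205); φ = arcsin(p_z) ≈ 11.85°, λ = atan2(p_y, p_x) ≈ 18.33°.

≈ lat 12°, lon 18°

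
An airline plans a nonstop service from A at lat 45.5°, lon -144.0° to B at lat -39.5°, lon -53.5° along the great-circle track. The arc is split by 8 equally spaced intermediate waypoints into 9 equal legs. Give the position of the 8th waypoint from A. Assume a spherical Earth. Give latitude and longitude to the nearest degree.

Write both endpoints as unit vectors p₁, p₂ with components (cos φ cos λ, cos φ sin λ, sin φ).
The central angle between the endpoints is δ = arccos(p₁·p₂) ≈ 2.047 rad (117.3°).
Interpolate at f = 8/9 with slerp weights a = sin((1−f)δ)/sin δ ≈ 0.254, b = sin(fδ)/sin δ ≈ 1.091.
p = a·p₁ + b·p₂ ≈ (0.357, -0.781, -0.513); φ = arcsin(p_z) ≈ -30.84°, λ = atan2(p_y, p_x) ≈ -65.45°.

≈ lat -31°, lon -65°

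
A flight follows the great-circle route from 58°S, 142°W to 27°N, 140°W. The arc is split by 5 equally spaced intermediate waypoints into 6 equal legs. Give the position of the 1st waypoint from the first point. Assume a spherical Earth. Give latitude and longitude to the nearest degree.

Write both endpoints as unit vectors p₁, p₂ with components (cos φ cos λ, cos φ sin λ, sin φ).
The central angle between the endpoints is δ = arccos(p₁·p₂) ≈ 1.484 rad (85.0°).
Interpolate at f = 1/6 with slerp weights a = sin((1−f)δ)/sin δ ≈ 0.948, b = sin(fδ)/sin δ ≈ 0.246.
p = a·p₁ + b·p₂ ≈ (-0.564, -0.450, -0.693); φ = arcsin(p_z) ≈ -43.84°, λ = atan2(p_y, p_x) ≈ -141.39°.

≈ 44°S, 141°W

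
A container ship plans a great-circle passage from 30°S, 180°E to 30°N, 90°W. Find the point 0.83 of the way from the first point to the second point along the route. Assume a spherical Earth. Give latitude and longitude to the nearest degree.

≈ 21°N, 107°W

Write both endpoints as unit vectors p₁, p₂ with components (cos φ cos λ, cos φ sin λ, sin φ).
The central angle between the endpoints is δ = arccos(p₁·p₂) ≈ 1.823 rad (104.5°).
Interpolate at f = 0.83 with slerp weights a = sin((1−f)δ)/sin δ ≈ 0.315, b = sin(fδ)/sin δ ≈ 1.031.
p = a·p₁ + b·p₂ ≈ (-0.273, -0.893, 0.358); φ = arcsin(p_z) ≈ 20.98°, λ = atan2(p_y, p_x) ≈ -106.99°.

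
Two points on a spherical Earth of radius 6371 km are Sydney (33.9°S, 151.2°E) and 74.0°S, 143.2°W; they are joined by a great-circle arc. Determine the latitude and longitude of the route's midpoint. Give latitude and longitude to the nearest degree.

≈ 57°S, 166°E

The haversine formula gives a central angle δ ≈ 0.888 rad (50.9°) between the endpoints.
Interpolate at f = 1/2 with slerp weights a = sin((1−f)δ)/sin δ ≈ 0.554, b = sin(fδ)/sin δ ≈ 0.554.
p = a·p₁ + b·p₂ ≈ (-0.525, 0.130, -0.841); φ = arcsin(p_z) ≈ -57.26°, λ = atan2(p_y, p_x) ≈ 166.09°.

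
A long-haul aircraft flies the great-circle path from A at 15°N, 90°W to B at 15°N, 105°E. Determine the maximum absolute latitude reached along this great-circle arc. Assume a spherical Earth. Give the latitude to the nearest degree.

The great circle lies in the plane with unit normal n̂ = (p₁ × p₂)/|p₁ × p₂|.
Here n̂_z ≈ -0.438; the vertex latitude is φ_max = arccos|n̂_z| ≈ 64.0°.

≈ 64°N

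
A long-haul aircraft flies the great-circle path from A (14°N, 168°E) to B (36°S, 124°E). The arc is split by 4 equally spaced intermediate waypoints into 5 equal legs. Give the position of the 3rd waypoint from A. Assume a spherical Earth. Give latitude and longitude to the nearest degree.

≈ (17°S, 144°E)

Write both endpoints as unit vectors p₁, p₂ with components (cos φ cos λ, cos φ sin λ, sin φ).
The central angle between the endpoints is δ = arccos(p₁·p₂) ≈ 1.135 rad (65.0°).
Interpolate at f = 3/5 with slerp weights a = sin((1−f)δ)/sin δ ≈ 0.484, b = sin(fδ)/sin δ ≈ 0.694.
p = a·p₁ + b·p₂ ≈ (-0.773, 0.563, -0.291); φ = arcsin(p_z) ≈ -16.93°, λ = atan2(p_y, p_x) ≈ 143.93°.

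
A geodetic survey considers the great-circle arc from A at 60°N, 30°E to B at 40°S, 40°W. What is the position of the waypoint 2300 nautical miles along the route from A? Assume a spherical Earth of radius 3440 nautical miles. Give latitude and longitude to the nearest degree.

Write both endpoints as unit vectors p₁, p₂ with components (cos φ cos λ, cos φ sin λ, sin φ).
The central angle between the endpoints is δ = arccos(p₁·p₂) ≈ 2.010 rad (115.2°). The total great-circle distance is δ·R ≈ 2.010 × 3440 ≈ 6916 nmi, so the target fraction is f = 2300/6916 ≈ 0.333.
Interpolate at f ≈ 0.333 with slerp weights a = sin((1−f)δ)/sin δ ≈ 1.076, b = sin(fδ)/sin δ ≈ 0.685.
p = a·p₁ + b·p₂ ≈ (0.868, -0.068, 0.492); φ = arcsin(p_z) ≈ 29.46°, λ = atan2(p_y, p_x) ≈ -4.50°.

≈ 29°N, 4°W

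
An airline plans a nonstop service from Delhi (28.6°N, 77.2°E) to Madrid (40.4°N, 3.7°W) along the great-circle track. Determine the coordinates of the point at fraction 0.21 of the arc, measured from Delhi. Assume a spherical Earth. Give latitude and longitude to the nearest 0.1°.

≈ (35.6°N, 63.2°E)

Write both endpoints as unit vectors p₁, p₂ with components (cos φ cos λ, cos φ sin λ, sin φ).
The central angle between the endpoints is δ = arccos(p₁·p₂) ≈ 1.142 rad (65.4°).
Interpolate at f = 0.21 with slerp weights a = sin((1−f)δ)/sin δ ≈ 0.863, b = sin(fδ)/sin δ ≈ 0.261.
p = a·p₁ + b·p₂ ≈ (0.366, 0.726, 0.582); φ = arcsin(p_z) ≈ 35.61°, λ = atan2(p_y, p_x) ≈ 63.22°.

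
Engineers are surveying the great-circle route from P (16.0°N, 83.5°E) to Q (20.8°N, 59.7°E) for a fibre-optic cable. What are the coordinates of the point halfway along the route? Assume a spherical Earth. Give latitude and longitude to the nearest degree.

Convert each endpoint to a unit vector on the sphere (x = cos φ cos λ, y = cos φ sin λ, z = sin φ).
The central angle between the endpoints is δ = arccos(p₁·p₂) ≈ 0.403 rad (23.1°).
Interpolate at f = 1/2 with slerp weights a = sin((1−f)δ)/sin δ ≈ 0.510, b = sin(fδ)/sin δ ≈ 0.510.
p = a·p₁ + b·p₂ ≈ (0.296, 0.899, 0.322); φ = arcsin(p_z) ≈ 18.78°, λ = atan2(p_y, p_x) ≈ 71.77°.

≈ (19°N, 72°E)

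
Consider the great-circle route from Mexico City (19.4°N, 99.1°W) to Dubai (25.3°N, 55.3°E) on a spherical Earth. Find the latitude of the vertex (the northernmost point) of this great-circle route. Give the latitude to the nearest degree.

The great circle lies in the plane with unit normal n̂ = (p₁ × p₂)/|p₁ × p₂|.
Here n̂_z ≈ +0.473; the vertex latitude is φ_max = arccos|n̂_z| ≈ 61.8°.
Check via Clairaut: cos φ_max = |cos φ₁| · sin C = cos(19.4°)·sin(30.1°) ≈ 0.473, again giving ≈ 61.8°.

≈ 62°N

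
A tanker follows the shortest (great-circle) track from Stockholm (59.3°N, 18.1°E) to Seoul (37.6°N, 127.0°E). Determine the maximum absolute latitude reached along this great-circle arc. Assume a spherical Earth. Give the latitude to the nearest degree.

The great circle lies in the plane with unit normal n̂ = (p₁ × p₂)/|p₁ × p₂|.
Here n̂_z ≈ +0.416; the vertex latitude is φ_max = arccos|n̂_z| ≈ 65.4°.
Check via Clairaut: cos φ_max = |cos φ₁| · sin C = cos(59.3°)·sin(54.6°) ≈ 0.416, again giving ≈ 65.4°.

≈ 65°N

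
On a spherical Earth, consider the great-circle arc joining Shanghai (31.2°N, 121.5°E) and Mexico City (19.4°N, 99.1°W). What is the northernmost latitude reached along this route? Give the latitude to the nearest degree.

≈ 54°N

The great circle lies in the plane with unit normal n̂ = (p₁ × p₂)/|p₁ × p₂|.
Here n̂_z ≈ +0.585; the vertex latitude is φ_max = arccos|n̂_z| ≈ 54.2°.
Check via Clairaut: cos φ_max = |cos φ₁| · sin C = cos(31.2°)·sin(43.1°) ≈ 0.585, again giving ≈ 54.2°.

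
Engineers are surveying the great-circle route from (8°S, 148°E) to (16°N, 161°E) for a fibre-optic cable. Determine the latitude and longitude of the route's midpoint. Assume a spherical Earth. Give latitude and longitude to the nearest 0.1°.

≈ (4.0°N, 154.4°E)

Convert each endpoint to a unit vector on the sphere (x = cos φ cos λ, y = cos φ sin λ, z = sin φ).
The central angle between the endpoints is δ = arccos(p₁·p₂) ≈ 0.475 rad (27.2°).
Interpolate at f = 1/2 with slerp weights a = sin((1−f)δ)/sin δ ≈ 0.514, b = sin(fδ)/sin δ ≈ 0.514.
p = a·p₁ + b·p₂ ≈ (-0.900, 0.431, 0.070); φ = arcsin(p_z) ≈ 4.03°, λ = atan2(p_y, p_x) ≈ 154.40°.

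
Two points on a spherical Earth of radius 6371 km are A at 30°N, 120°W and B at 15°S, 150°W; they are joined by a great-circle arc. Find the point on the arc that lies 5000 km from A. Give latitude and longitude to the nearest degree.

≈ 8°S, 145°W

Write both endpoints as unit vectors p₁, p₂ with components (cos φ cos λ, cos φ sin λ, sin φ).
The central angle between the endpoints is δ = arccos(p₁·p₂) ≈ 0.933 rad (53.5°). The total great-circle distance is δ·R ≈ 0.933 × 6371 ≈ 5947 km, so the target fraction is f = 5000/5947 ≈ 0.841.
Interpolate at f ≈ 0.841 with slerp weights a = sin((1−f)δ)/sin δ ≈ 0.184, b = sin(fδ)/sin δ ≈ 0.879.
p = a·p₁ + b·p₂ ≈ (-0.815, -0.563, -0.135); φ = arcsin(p_z) ≈ -7.78°, λ = atan2(p_y, p_x) ≈ -145.38°.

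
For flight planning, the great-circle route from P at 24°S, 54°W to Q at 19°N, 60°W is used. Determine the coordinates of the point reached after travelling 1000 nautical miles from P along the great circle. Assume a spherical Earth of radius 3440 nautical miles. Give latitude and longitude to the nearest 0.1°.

≈ 7.5°S, 56.4°W

The haversine formula gives a central angle δ ≈ 0.757 rad (43.4°) between the endpoints. The total great-circle distance is δ·R ≈ 0.757 × 3440 ≈ 2605 nmi, so the target fraction is f = 1000/2605 ≈ 0.384.
Interpolate at f ≈ 0.384 with slerp weights a = sin((1−f)δ)/sin δ ≈ 0.655, b = sin(fδ)/sin δ ≈ 0.417.
p = a·p₁ + b·p₂ ≈ (0.549, -0.826, -0.131); φ = arcsin(p_z) ≈ -7.50°, λ = atan2(p_y, p_x) ≈ -56.38°.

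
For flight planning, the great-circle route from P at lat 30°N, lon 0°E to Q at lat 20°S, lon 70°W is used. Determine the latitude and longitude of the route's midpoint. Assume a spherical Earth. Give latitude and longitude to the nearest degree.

Write both endpoints as unit vectors p₁, p₂ with components (cos φ cos λ, cos φ sin λ, sin φ).
The central angle between the endpoints is δ = arccos(p₁·p₂) ≈ 1.463 rad (83.8°).
Interpolate at f = 1/2 with slerp weights a = sin((1−f)δ)/sin δ ≈ 0.672, b = sin(fδ)/sin δ ≈ 0.672.
p = a·p₁ + b·p₂ ≈ (0.798, -0.593, 0.106); φ = arcsin(p_z) ≈ 6.09°, λ = atan2(p_y, p_x) ≈ -36.64°.

≈ lat 6°N, lon 37°W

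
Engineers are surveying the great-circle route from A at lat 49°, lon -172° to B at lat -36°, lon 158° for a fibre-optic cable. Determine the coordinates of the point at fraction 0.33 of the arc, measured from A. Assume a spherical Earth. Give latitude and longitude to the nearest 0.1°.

≈ lat 21.3°, lon 175.7°

From cos δ = sin φ₁ sin φ₂ + cos φ₁ cos φ₂ cos Δλ, the central angle is δ ≈ 1.555 rad (89.1°).
Interpolate at f = 0.33 with slerp weights a = sin((1−f)δ)/sin δ ≈ 0.863, b = sin(fδ)/sin δ ≈ 0.491.
p = a·p₁ + b·p₂ ≈ (-0.929, 0.070, 0.363); φ = arcsin(p_z) ≈ 21.29°, λ = atan2(p_y, p_x) ≈ 175.69°.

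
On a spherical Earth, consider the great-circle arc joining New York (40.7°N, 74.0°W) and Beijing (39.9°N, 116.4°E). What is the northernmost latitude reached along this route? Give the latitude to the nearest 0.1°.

The great circle lies in the plane with unit normal n̂ = (p₁ × p₂)/|p₁ × p₂|.
Here n̂_z ≈ -0.106; the vertex latitude is φ_max = arccos|n̂_z| ≈ 83.9°.
Check via Clairaut: cos φ_max = |cos φ₁| · sin C = cos(40.7°)·sin(8.1°) ≈ 0.106, again giving ≈ 83.9°.

≈ 83.9°N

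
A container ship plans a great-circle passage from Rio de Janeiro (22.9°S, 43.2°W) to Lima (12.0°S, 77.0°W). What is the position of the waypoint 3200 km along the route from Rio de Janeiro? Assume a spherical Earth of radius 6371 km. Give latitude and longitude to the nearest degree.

≈ 14°S, 72°W

The haversine formula gives a central angle δ ≈ 0.592 rad (33.9°) between the endpoints. The total great-circle distance is δ·R ≈ 0.592 × 6371 ≈ 3773 km, so the target fraction is f = 3200/3773 ≈ 0.848.
Interpolate at f ≈ 0.848 with slerp weights a = sin((1−f)δ)/sin δ ≈ 0.161, b = sin(fδ)/sin δ ≈ 0.862.
p = a·p₁ + b·p₂ ≈ (0.298, -0.923, -0.242); φ = arcsin(p_z) ≈ -14.00°, λ = atan2(p_y, p_x) ≈ -72.12°.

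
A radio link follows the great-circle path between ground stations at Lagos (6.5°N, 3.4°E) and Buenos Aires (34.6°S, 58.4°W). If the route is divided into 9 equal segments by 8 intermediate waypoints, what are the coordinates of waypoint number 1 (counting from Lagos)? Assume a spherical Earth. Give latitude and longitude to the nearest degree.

Convert each endpoint to a unit vector on the sphere (x = cos φ cos λ, y = cos φ sin λ, z = sin φ).
The central angle between the endpoints is δ = arccos(p₁·p₂) ≈ 1.243 rad (71.2°).
Interpolate at f = 1/9 with slerp weights a = sin((1−f)δ)/sin δ ≈ 0.944, b = sin(fδ)/sin δ ≈ 0.145.
p = a·p₁ + b·p₂ ≈ (0.999, -0.046, 0.024); φ = arcsin(p_z) ≈ 1.39°, λ = atan2(p_y, p_x) ≈ -2.66°.

≈ 1°N, 3°W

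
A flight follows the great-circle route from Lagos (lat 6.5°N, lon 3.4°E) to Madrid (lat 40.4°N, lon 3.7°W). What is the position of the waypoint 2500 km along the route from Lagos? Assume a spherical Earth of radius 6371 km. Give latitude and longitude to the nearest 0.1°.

≈ lat 28.6°N, lon 0.8°W

The haversine formula gives a central angle δ ≈ 0.602 rad (34.5°) between the endpoints. The total great-circle distance is δ·R ≈ 0.602 × 6371 ≈ 3835 km, so the target fraction is f = 2500/3835 ≈ 0.652.
Interpolate at f ≈ 0.652 with slerp weights a = sin((1−f)δ)/sin δ ≈ 0.367, b = sin(fδ)/sin δ ≈ 0.675.
p = a·p₁ + b·p₂ ≈ (0.878, -0.012, 0.479); φ = arcsin(p_z) ≈ 28.64°, λ = atan2(p_y, p_x) ≈ -0.75°.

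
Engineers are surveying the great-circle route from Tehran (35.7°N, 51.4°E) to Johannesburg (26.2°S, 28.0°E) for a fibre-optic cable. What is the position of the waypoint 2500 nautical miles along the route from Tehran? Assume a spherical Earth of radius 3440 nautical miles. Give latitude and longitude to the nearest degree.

≈ 3°S, 36°E

Write both endpoints as unit vectors p₁, p₂ with components (cos φ cos λ, cos φ sin λ, sin φ).
The central angle between the endpoints is δ = arccos(p₁·p₂) ≈ 1.147 rad (65.7°). The total great-circle distance is δ·R ≈ 1.147 × 3440 ≈ 3946 nmi, so the target fraction is f = 2500/3946 ≈ 0.634.
Interpolate at f ≈ 0.634 with slerp weights a = sin((1−f)δ)/sin δ ≈ 0.448, b = sin(fδ)/sin δ ≈ 0.729.
p = a·p₁ + b·p₂ ≈ (0.804, 0.591, -0.061); φ = arcsin(p_z) ≈ -3.47°, λ = atan2(p_y, p_x) ≈ 36.32°.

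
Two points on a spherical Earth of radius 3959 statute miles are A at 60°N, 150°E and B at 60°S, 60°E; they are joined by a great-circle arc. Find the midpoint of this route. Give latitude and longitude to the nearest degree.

≈ 0°N, 105°E

Convert each endpoint to a unit vector on the sphere (x = cos φ cos λ, y = cos φ sin λ, z = sin φ).
The central angle between the endpoints is δ = arccos(p₁·p₂) ≈ 2.419 rad (138.6°).
Interpolate at f = 1/2 with slerp weights a = sin((1−f)δ)/sin δ ≈ 1.414, b = sin(fδ)/sin δ ≈ 1.414.
p = a·p₁ + b·p₂ ≈ (-0.259, 0.966, 0.000); φ = arcsin(p_z) ≈ 0.00°, λ = atan2(p_y, p_x) ≈ 105.00°.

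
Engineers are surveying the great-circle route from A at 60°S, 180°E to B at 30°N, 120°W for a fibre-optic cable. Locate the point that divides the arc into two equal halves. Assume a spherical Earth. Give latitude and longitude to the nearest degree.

From cos δ = sin φ₁ sin φ₂ + cos φ₁ cos φ₂ cos Δλ, the central angle is δ ≈ 1.789 rad (102.5°).
Interpolate at f = 1/2 with slerp weights a = sin((1−f)δ)/sin δ ≈ 0.799, b = sin(fδ)/sin δ ≈ 0.799.
p = a·p₁ + b·p₂ ≈ (-0.745, -0.599, -0.292); φ = arcsin(p_z) ≈ -17.00°, λ = atan2(p_y, p_x) ≈ -141.21°.

≈ 17°S, 141°W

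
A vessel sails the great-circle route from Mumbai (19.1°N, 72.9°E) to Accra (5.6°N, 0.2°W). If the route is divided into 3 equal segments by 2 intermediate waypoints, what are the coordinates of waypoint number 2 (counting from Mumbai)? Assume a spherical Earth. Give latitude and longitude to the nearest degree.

≈ 13°N, 23°E

Convert each endpoint to a unit vector on the sphere (x = cos φ cos λ, y = cos φ sin λ, z = sin φ).
The central angle between the endpoints is δ = arccos(p₁·p₂) ≈ 1.261 rad (72.2°).
Interpolate at f = 2/3 with slerp weights a = sin((1−f)δ)/sin δ ≈ 0.428, b = sin(fδ)/sin δ ≈ 0.782.
p = a·p₁ + b·p₂ ≈ (0.898, 0.384, 0.217); φ = arcsin(p_z) ≈ 12.50°, λ = atan2(p_y, p_x) ≈ 23.17°.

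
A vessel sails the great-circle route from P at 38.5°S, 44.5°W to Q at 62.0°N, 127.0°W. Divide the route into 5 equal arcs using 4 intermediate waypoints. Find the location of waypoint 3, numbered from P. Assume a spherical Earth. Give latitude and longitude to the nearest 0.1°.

≈ 25.8°N, 79.2°W

Convert each endpoint to a unit vector on the sphere (x = cos φ cos λ, y = cos φ sin λ, z = sin φ).
The central angle between the endpoints is δ = arccos(p₁·p₂) ≈ 2.096 rad (120.1°).
Interpolate at f = 3/5 with slerp weights a = sin((1−f)δ)/sin δ ≈ 0.860, b = sin(fδ)/sin δ ≈ 1.100.
p = a·p₁ + b·p₂ ≈ (0.169, -0.884, 0.436); φ = arcsin(p_z) ≈ 25.85°, λ = atan2(p_y, p_x) ≈ -79.17°.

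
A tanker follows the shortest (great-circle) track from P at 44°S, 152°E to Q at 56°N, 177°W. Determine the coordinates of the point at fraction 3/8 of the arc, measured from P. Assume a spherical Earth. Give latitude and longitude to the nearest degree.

Convert each endpoint to a unit vector on the sphere (x = cos φ cos λ, y = cos φ sin λ, z = sin φ).
The central angle between the endpoints is δ = arccos(p₁·p₂) ≈ 1.804 rad (103.4°).
Interpolate at f = 3/8 with slerp weights a = sin((1−f)δ)/sin δ ≈ 0.928, b = sin(fδ)/sin δ ≈ 0.643.
p = a·p₁ + b·p₂ ≈ (-0.949, 0.295, -0.111); φ = arcsin(p_z) ≈ -6.40°, λ = atan2(p_y, p_x) ≈ 162.75°.

≈ 6°S, 163°E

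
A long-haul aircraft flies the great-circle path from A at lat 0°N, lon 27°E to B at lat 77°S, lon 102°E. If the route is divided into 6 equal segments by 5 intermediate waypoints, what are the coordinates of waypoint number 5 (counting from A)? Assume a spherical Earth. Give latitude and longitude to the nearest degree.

≈ lat 68°S, lon 61°E

From cos δ = sin φ₁ sin φ₂ + cos φ₁ cos φ₂ cos Δλ, the central angle is δ ≈ 1.513 rad (86.7°).
Interpolate at f = 5/6 with slerp weights a = sin((1−f)δ)/sin δ ≈ 0.250, b = sin(fδ)/sin δ ≈ 0.954.
p = a·p₁ + b·p₂ ≈ (0.178, 0.323, -0.929); φ = arcsin(p_z) ≈ -68.34°, λ = atan2(p_y, p_x) ≈ 61.16°.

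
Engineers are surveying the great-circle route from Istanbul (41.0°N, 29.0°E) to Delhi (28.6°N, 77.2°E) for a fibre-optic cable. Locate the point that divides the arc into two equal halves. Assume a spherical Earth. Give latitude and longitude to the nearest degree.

Write both endpoints as unit vectors p₁, p₂ with components (cos φ cos λ, cos φ sin λ, sin φ).
The central angle between the endpoints is δ = arccos(p₁·p₂) ≈ 0.714 rad (40.9°).
Interpolate at f = 1/2 with slerp weights a = sin((1−f)δ)/sin δ ≈ 0.534, b = sin(fδ)/sin δ ≈ 0.534.
p = a·p₁ + b·p₂ ≈ (0.456, 0.652, 0.606); φ = arcsin(p_z) ≈ 37.27°, λ = atan2(p_y, p_x) ≈ 55.03°.

≈ (37°N, 55°E)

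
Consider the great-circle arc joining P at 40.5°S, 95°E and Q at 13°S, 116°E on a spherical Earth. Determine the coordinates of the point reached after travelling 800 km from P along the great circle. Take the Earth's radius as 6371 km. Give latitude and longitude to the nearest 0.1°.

Write both endpoints as unit vectors p₁, p₂ with components (cos φ cos λ, cos φ sin λ, sin φ).
The central angle between the endpoints is δ = arccos(p₁·p₂) ≈ 0.578 rad (33.1°). The total great-circle distance is δ·R ≈ 0.578 × 6371 ≈ 3680 km, so the target fraction is f = 800/3680 ≈ 0.217.
Interpolate at f ≈ 0.217 with slerp weights a = sin((1−f)δ)/sin δ ≈ 0.800, b = sin(fδ)/sin δ ≈ 0.229.
p = a·p₁ + b·p₂ ≈ (-0.151, 0.807, -0.571); φ = arcsin(p_z) ≈ -34.83°, λ = atan2(p_y, p_x) ≈ 100.60°.

≈ 34.8°S, 100.6°E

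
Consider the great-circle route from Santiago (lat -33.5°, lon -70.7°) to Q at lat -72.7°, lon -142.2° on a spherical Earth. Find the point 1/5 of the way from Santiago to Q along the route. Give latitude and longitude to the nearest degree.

Convert each endpoint to a unit vector on the sphere (x = cos φ cos λ, y = cos φ sin λ, z = sin φ).
The central angle between the endpoints is δ = arccos(p₁·p₂) ≈ 0.920 rad (52.7°).
Interpolate at f = 1/5 with slerp weights a = sin((1−f)δ)/sin δ ≈ 0.844, b = sin(fδ)/sin δ ≈ 0.230.
p = a·p₁ + b·p₂ ≈ (0.179, -0.706, -0.685); φ = arcsin(p_z) ≈ -43.26°, λ = atan2(p_y, p_x) ≈ -75.81°.

≈ lat -43°, lon -76°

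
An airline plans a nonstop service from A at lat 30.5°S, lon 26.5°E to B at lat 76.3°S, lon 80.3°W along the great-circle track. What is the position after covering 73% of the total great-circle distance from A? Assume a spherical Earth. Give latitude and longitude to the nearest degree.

Write both endpoints as unit vectors p₁, p₂ with components (cos φ cos λ, cos φ sin λ, sin φ).
The central angle between the endpoints is δ = arccos(p₁·p₂) ≈ 1.122 rad (64.3°).
Interpolate at f = 0.73 with slerp weights a = sin((1−f)δ)/sin δ ≈ 0.331, b = sin(fδ)/sin δ ≈ 0.811.
p = a·p₁ + b·p₂ ≈ (0.288, -0.062, -0.956); φ = arcsin(p_z) ≈ -72.89°, λ = atan2(p_y, p_x) ≈ -12.16°.

≈ lat 73°S, lon 12°W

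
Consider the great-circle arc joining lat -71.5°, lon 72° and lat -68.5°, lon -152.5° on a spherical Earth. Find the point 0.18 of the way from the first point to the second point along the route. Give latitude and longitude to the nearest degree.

Convert each endpoint to a unit vector on the sphere (x = cos φ cos λ, y = cos φ sin λ, z = sin φ).
The central angle between the endpoints is δ = arccos(p₁·p₂) ≈ 0.645 rad (36.9°).
Interpolate at f = 0.18 with slerp weights a = sin((1−f)δ)/sin δ ≈ 0.839, b = sin(fδ)/sin δ ≈ 0.193.
p = a·p₁ + b·p₂ ≈ (0.020, 0.221, -0.975); φ = arcsin(p_z) ≈ -77.20°, λ = atan2(p_y, p_x) ≈ 84.91°.

≈ lat -77°, lon 85°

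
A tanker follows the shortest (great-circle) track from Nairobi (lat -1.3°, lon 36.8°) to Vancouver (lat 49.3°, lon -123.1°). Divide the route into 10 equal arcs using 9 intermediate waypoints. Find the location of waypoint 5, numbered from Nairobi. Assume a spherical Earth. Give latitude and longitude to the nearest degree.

≈ lat 59°, lon 7°

From cos δ = sin φ₁ sin φ₂ + cos φ₁ cos φ₂ cos Δλ, the central angle is δ ≈ 2.252 rad (129.0°).
Interpolate at f = 5/10 with slerp weights a = sin((1−f)δ)/sin δ ≈ 1.162, b = sin(fδ)/sin δ ≈ 1.162.
p = a·p₁ + b·p₂ ≈ (0.516, 0.061, 0.854); φ = arcsin(p_z) ≈ 58.68°, λ = atan2(p_y, p_x) ≈ 6.75°.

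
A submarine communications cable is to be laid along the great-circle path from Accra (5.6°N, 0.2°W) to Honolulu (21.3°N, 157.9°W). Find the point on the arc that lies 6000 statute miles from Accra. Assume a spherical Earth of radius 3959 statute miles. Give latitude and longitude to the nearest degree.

Write both endpoints as unit vectors p₁, p₂ with components (cos φ cos λ, cos φ sin λ, sin φ).
The central angle between the endpoints is δ = arccos(p₁·p₂) ≈ 2.536 rad (145.3°). The total great-circle distance is δ·R ≈ 2.536 × 3959 ≈ 10042 mi, so the target fraction is f = 6000/10042 ≈ 0.597.
Interpolate at f ≈ 0.597 with slerp weights a = sin((1−f)δ)/sin δ ≈ 1.499, b = sin(fδ)/sin δ ≈ 1.755.
p = a·p₁ + b·p₂ ≈ (-0.024, -0.620, 0.784); φ = arcsin(p_z) ≈ 51.62°, λ = atan2(p_y, p_x) ≈ -92.17°.

≈ 52°N, 92°W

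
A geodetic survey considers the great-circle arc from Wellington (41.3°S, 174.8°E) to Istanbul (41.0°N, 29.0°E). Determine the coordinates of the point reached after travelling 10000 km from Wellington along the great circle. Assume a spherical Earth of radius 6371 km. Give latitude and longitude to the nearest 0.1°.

Convert each endpoint to a unit vector on the sphere (x = cos φ cos λ, y = cos φ sin λ, z = sin φ).
The central angle between the endpoints is δ = arccos(p₁·p₂) ≈ 2.695 rad (154.4°). The total great-circle distance is δ·R ≈ 2.695 × 6371 ≈ 17170 km, so the target fraction is f = 10000/17170 ≈ 0.582.
Interpolate at f ≈ 0.582 with slerp weights a = sin((1−f)δ)/sin δ ≈ 2.090, b = sin(fδ)/sin δ ≈ 2.316.
p = a·p₁ + b·p₂ ≈ (-0.035, 0.990, 0.140); φ = arcsin(p_z) ≈ 8.04°, λ = atan2(p_y, p_x) ≈ 92.02°.

≈ (8.0°N, 92.0°E)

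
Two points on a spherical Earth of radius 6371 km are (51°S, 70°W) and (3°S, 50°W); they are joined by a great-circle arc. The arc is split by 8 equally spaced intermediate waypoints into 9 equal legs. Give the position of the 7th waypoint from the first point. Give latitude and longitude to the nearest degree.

≈ (14°S, 53°W)

From cos δ = sin φ₁ sin φ₂ + cos φ₁ cos φ₂ cos Δλ, the central angle is δ ≈ 0.888 rad (50.9°).
Interpolate at f = 7/9 with slerp weights a = sin((1−f)δ)/sin δ ≈ 0.253, b = sin(fδ)/sin δ ≈ 0.821.
p = a·p₁ + b·p₂ ≈ (0.581, -0.778, -0.239); φ = arcsin(p_z) ≈ -13.85°, λ = atan2(p_y, p_x) ≈ -53.21°.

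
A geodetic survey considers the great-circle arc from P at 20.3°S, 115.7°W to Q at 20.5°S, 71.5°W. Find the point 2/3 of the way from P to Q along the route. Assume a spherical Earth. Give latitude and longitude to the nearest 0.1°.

Convert each endpoint to a unit vector on the sphere (x = cos φ cos λ, y = cos φ sin λ, z = sin φ).
The central angle between the endpoints is δ = arccos(p₁·p₂) ≈ 0.721 rad (41.3°).
Interpolate at f = 2/3 with slerp weights a = sin((1−f)δ)/sin δ ≈ 0.361, b = sin(fδ)/sin δ ≈ 0.700.
p = a·p₁ + b·p₂ ≈ (0.062, -0.927, -0.370); φ = arcsin(p_z) ≈ -21.74°, λ = atan2(p_y, p_x) ≈ -86.20°.

≈ 21.7°S, 86.2°W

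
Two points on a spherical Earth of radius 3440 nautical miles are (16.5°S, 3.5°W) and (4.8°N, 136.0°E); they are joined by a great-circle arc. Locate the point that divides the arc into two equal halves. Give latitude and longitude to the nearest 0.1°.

From cos δ = sin φ₁ sin φ₂ + cos φ₁ cos φ₂ cos Δλ, the central angle is δ ≈ 2.419 rad (138.6°).
Interpolate at f = 1/2 with slerp weights a = sin((1−f)δ)/sin δ ≈ 1.415, b = sin(fδ)/sin δ ≈ 1.415.
p = a·p₁ + b·p₂ ≈ (0.340, 0.897, -0.283); φ = arcsin(p_z) ≈ -16.47°, λ = atan2(p_y, p_x) ≈ 69.24°.

≈ (16.5°S, 69.2°E)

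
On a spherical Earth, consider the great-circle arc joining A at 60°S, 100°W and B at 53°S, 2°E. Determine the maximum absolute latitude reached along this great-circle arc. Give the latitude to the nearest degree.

The great circle lies in the plane with unit normal n̂ = (p₁ × p₂)/|p₁ × p₂|.
Here n̂_z ≈ +0.379; the vertex latitude is φ_max = arccos|n̂_z| ≈ 67.8°.
Check via Clairaut: cos φ_max = |cos φ₁| · sin C = cos(60.0°)·sin(130.8°) ≈ 0.379, again giving ≈ 67.8°.

≈ 68°S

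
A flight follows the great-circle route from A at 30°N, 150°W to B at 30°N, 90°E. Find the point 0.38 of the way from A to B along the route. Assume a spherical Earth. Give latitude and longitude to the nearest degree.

Write both endpoints as unit vectors p₁, p₂ with components (cos φ cos λ, cos φ sin λ, sin φ).
The central angle between the endpoints is δ = arccos(p₁·p₂) ≈ 1.696 rad (97.2°).
Interpolate at f = 0.38 with slerp weights a = sin((1−f)δ)/sin δ ≈ 0.875, b = sin(fδ)/sin δ ≈ 0.606.
p = a·p₁ + b·p₂ ≈ (-0.656, 0.146, 0.740); φ = arcsin(p_z) ≈ 47.76°, λ = atan2(p_y, p_x) ≈ 167.50°.

≈ 48°N, 167°E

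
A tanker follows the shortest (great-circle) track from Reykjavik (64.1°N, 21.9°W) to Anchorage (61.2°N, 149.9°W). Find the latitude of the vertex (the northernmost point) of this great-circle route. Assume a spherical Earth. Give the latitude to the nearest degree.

≈ 77°N

The great circle lies in the plane with unit normal n̂ = (p₁ × p₂)/|p₁ × p₂|.
Here n̂_z ≈ -0.220; the vertex latitude is φ_max = arccos|n̂_z| ≈ 77.3°.
Check via Clairaut: cos φ_max = |cos φ₁| · sin C = cos(64.1°)·sin(30.3°) ≈ 0.220, again giving ≈ 77.3°.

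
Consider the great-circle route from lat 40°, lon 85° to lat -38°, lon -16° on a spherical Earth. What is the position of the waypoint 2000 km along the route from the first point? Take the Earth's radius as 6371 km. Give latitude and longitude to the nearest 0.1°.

The haversine formula gives a central angle δ ≈ 2.107 rad (120.7°) between the endpoints. The total great-circle distance is δ·R ≈ 2.107 × 6371 ≈ 13424 km, so the target fraction is f = 2000/13424 ≈ 0.149.
Interpolate at f ≈ 0.149 with slerp weights a = sin((1−f)δ)/sin δ ≈ 1.135, b = sin(fδ)/sin δ ≈ 0.359.
p = a·p₁ + b·p₂ ≈ (0.348, 0.788, 0.508); φ = arcsin(p_z) ≈ 30.54°, λ = atan2(p_y, p_x) ≈ 66.18°.

≈ lat 30.5°, lon 66.2°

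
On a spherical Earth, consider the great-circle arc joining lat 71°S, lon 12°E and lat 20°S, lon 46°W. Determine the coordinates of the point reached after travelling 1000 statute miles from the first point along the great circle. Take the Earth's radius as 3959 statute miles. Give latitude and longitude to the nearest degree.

Convert each endpoint to a unit vector on the sphere (x = cos φ cos λ, y = cos φ sin λ, z = sin φ).
The central angle between the endpoints is δ = arccos(p₁·p₂) ≈ 1.064 rad (61.0°). The total great-circle distance is δ·R ≈ 1.064 × 3959 ≈ 4212 mi, so the target fraction is f = 1000/4212 ≈ 0.237.
Interpolate at f ≈ 0.237 with slerp weights a = sin((1−f)δ)/sin δ ≈ 0.829, b = sin(fδ)/sin δ ≈ 0.286.
p = a·p₁ + b·p₂ ≈ (0.451, -0.137, -0.882); φ = arcsin(p_z) ≈ -61.89°, λ = atan2(p_y, p_x) ≈ -16.92°.

≈ lat 62°S, lon 17°W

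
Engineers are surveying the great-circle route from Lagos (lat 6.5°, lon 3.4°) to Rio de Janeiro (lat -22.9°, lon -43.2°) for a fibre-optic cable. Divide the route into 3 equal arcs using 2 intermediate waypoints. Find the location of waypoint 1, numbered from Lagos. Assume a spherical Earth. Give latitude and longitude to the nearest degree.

Write both endpoints as unit vectors p₁, p₂ with components (cos φ cos λ, cos φ sin λ, sin φ).
The central angle between the endpoints is δ = arccos(p₁·p₂) ≈ 0.946 rad (54.2°).
Interpolate at f = 1/3 with slerp weights a = sin((1−f)δ)/sin δ ≈ 0.727, b = sin(fδ)/sin δ ≈ 0.382.
p = a·p₁ + b·p₂ ≈ (0.978, -0.198, -0.066); φ = arcsin(p_z) ≈ -3.81°, λ = atan2(p_y, p_x) ≈ -11.46°.

≈ lat -4°, lon -11°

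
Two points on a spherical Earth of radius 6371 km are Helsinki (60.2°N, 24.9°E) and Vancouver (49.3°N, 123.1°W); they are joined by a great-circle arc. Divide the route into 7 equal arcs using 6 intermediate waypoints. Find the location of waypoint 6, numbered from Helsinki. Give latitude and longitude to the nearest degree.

≈ 58°N, 118°W

The haversine formula gives a central angle δ ≈ 1.178 rad (67.5°) between the endpoints.
Interpolate at f = 6/7 with slerp weights a = sin((1−f)δ)/sin δ ≈ 0.181, b = sin(fδ)/sin δ ≈ 0.916.
p = a·p₁ + b·p₂ ≈ (-0.245, -0.463, 0.852); φ = arcsin(p_z) ≈ 58.44°, λ = atan2(p_y, p_x) ≈ -117.87°.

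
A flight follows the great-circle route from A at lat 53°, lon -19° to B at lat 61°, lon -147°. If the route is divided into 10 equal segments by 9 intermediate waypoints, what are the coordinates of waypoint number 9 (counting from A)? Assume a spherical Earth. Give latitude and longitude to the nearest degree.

≈ lat 66°, lon -139°

Write both endpoints as unit vectors p₁, p₂ with components (cos φ cos λ, cos φ sin λ, sin φ).
The central angle between the endpoints is δ = arccos(p₁·p₂) ≈ 1.025 rad (58.7°).
Interpolate at f = 9/10 with slerp weights a = sin((1−f)δ)/sin δ ≈ 0.120, b = sin(fδ)/sin δ ≈ 0.933.
p = a·p₁ + b·p₂ ≈ (-0.311, -0.270, 0.911); φ = arcsin(p_z) ≈ 65.69°, λ = atan2(p_y, p_x) ≈ -139.07°.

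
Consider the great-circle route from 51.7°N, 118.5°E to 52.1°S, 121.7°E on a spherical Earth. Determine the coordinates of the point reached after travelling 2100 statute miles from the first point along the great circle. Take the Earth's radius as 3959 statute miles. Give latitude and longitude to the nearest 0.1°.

≈ 21.3°N, 119.6°E

Convert each endpoint to a unit vector on the sphere (x = cos φ cos λ, y = cos φ sin λ, z = sin φ).
The central angle between the endpoints is δ = arccos(p₁·p₂) ≈ 1.812 rad (103.8°). The total great-circle distance is δ·R ≈ 1.812 × 3959 ≈ 7175 mi, so the target fraction is f = 2100/7175 ≈ 0.293.
Interpolate at f ≈ 0.293 with slerp weights a = sin((1−f)δ)/sin δ ≈ 0.987, b = sin(fδ)/sin δ ≈ 0.521.
p = a·p₁ + b·p₂ ≈ (-0.460, 0.810, 0.364); φ = arcsin(p_z) ≈ 21.32°, λ = atan2(p_y, p_x) ≈ 119.60°.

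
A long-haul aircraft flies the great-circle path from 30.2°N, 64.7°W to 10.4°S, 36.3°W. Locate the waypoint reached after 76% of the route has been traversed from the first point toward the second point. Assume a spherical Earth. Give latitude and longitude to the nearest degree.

Convert each endpoint to a unit vector on the sphere (x = cos φ cos λ, y = cos φ sin λ, z = sin φ).
The central angle between the endpoints is δ = arccos(p₁·p₂) ≈ 0.854 rad (48.9°).
Interpolate at f = 0.76 with slerp weights a = sin((1−f)δ)/sin δ ≈ 0.270, b = sin(fδ)/sin δ ≈ 0.802.
p = a·p₁ + b·p₂ ≈ (0.735, -0.678, -0.009); φ = arcsin(p_z) ≈ -0.51°, λ = atan2(p_y, p_x) ≈ -42.67°.

≈ 1°S, 43°W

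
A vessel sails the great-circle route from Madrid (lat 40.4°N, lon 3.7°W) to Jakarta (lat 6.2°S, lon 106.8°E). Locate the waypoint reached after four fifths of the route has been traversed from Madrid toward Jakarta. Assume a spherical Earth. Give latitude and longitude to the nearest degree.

≈ lat 8°N, lon 90°E

Write both endpoints as unit vectors p₁, p₂ with components (cos φ cos λ, cos φ sin λ, sin φ).
The central angle between the endpoints is δ = arccos(p₁·p₂) ≈ 1.913 rad (109.6°).
Interpolate at f = 4/5 with slerp weights a = sin((1−f)δ)/sin δ ≈ 0.396, b = sin(fδ)/sin δ ≈ 1.060.
p = a·p₁ + b·p₂ ≈ (-0.004, 0.990, 0.142); φ = arcsin(p_z) ≈ 8.18°, λ = atan2(p_y, p_x) ≈ 90.21°.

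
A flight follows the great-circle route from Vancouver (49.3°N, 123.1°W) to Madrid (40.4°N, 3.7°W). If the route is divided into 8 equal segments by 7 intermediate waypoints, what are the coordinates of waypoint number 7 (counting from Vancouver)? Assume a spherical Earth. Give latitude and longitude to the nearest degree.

≈ 48°N, 12°W

From cos δ = sin φ₁ sin φ₂ + cos φ₁ cos φ₂ cos Δλ, the central angle is δ ≈ 1.321 rad (75.7°).
Interpolate at f = 7/8 with slerp weights a = sin((1−f)δ)/sin δ ≈ 0.170, b = sin(fδ)/sin δ ≈ 0.944.
p = a·p₁ + b·p₂ ≈ (0.657, -0.139, 0.741); φ = arcsin(p_z) ≈ 47.79°, λ = atan2(p_y, p_x) ≈ -11.95°.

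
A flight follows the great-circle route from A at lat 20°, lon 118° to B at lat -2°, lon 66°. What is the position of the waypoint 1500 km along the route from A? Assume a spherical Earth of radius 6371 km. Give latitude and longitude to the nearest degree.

≈ lat 16°, lon 105°

Convert each endpoint to a unit vector on the sphere (x = cos φ cos λ, y = cos φ sin λ, z = sin φ).
The central angle between the endpoints is δ = arccos(p₁·p₂) ≈ 0.969 rad (55.5°). The total great-circle distance is δ·R ≈ 0.969 × 6371 ≈ 6173 km, so the target fraction is f = 1500/6173 ≈ 0.243.
Interpolate at f ≈ 0.243 with slerp weights a = sin((1−f)δ)/sin δ ≈ 0.812, b = sin(fδ)/sin δ ≈ 0.283.
p = a·p₁ + b·p₂ ≈ (-0.243, 0.932, 0.268); φ = arcsin(p_z) ≈ 15.54°, λ = atan2(p_y, p_x) ≈ 104.62°.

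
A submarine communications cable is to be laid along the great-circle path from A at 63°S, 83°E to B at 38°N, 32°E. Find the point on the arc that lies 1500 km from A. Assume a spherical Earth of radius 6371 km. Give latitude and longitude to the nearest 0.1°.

Write both endpoints as unit vectors p₁, p₂ with components (cos φ cos λ, cos φ sin λ, sin φ).
The central angle between the endpoints is δ = arccos(p₁·p₂) ≈ 1.900 rad (108.9°). The total great-circle distance is δ·R ≈ 1.900 × 6371 ≈ 12106 km, so the target fraction is f = 1500/12106 ≈ 0.124.
Interpolate at f ≈ 0.124 with slerp weights a = sin((1−f)δ)/sin δ ≈ 1.052, b = sin(fδ)/sin δ ≈ 0.247.
p = a·p₁ + b·p₂ ≈ (0.223, 0.577, -0.786); φ = arcsin(p_z) ≈ -51.78°, λ = atan2(p_y, p_x) ≈ 68.87°.

≈ 51.8°S, 68.9°E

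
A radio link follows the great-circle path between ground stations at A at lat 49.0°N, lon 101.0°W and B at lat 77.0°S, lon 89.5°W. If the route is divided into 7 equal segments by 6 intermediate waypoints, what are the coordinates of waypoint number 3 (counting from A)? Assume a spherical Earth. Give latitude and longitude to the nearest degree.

≈ lat 5°S, lon 98°W

Write both endpoints as unit vectors p₁, p₂ with components (cos φ cos λ, cos φ sin λ, sin φ).
The central angle between the endpoints is δ = arccos(p₁·p₂) ≈ 2.203 rad (126.2°).
Interpolate at f = 3/7 with slerp weights a = sin((1−f)δ)/sin δ ≈ 1.180, b = sin(fδ)/sin δ ≈ 1.004.
p = a·p₁ + b·p₂ ≈ (-0.146, -0.985, -0.088); φ = arcsin(p_z) ≈ -5.04°, λ = atan2(p_y, p_x) ≈ -98.41°.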